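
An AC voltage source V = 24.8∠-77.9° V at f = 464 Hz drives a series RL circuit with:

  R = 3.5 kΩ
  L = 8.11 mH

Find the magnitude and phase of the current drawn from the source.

Step 1 — Angular frequency: ω = 2π·f = 2π·464 = 2915 rad/s.
Step 2 — Component impedances:
  R: Z = R = 3500 Ω
  L: Z = jωL = j·2915·0.00811 = 0 + j23.64 Ω
Step 3 — Series combination: Z_total = R + L = 3500 + j23.64 Ω = 3500∠0.4° Ω.
Step 4 — Source phasor: V = 24.8∠-77.9° V = 5.199 - j24.25 V.
Step 5 — Ohm's law: I = V / Z_total = (5.199 - j24.25) / (3500 + j23.64) = 0.001438 - j0.006938 A.
Step 6 — Convert to polar: |I| = 0.007086 A, ∠I = -78.3°.

I = 0.007086∠-78.3° A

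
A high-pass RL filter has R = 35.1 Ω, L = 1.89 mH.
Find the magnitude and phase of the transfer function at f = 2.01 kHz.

Step 1 — Angular frequency: ω = 2π·2010 = 1.263e+04 rad/s.
Step 2 — Transfer function: H(jω) = jωL/(R + jωL).
Step 3 — Numerator jωL = j·23.87; denominator R + jωL = 35.1 + j23.87.
Step 4 — H = 0.3162 + j0.465.
Step 5 — Magnitude: |H| = 0.5623 (-5.0 dB); phase: φ = 55.8°.

|H| = 0.5623 (-5.0 dB), φ = 55.8°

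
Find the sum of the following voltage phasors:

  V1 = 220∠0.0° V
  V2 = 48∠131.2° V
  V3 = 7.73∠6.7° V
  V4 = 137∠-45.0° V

Step 1 — Convert each phasor to rectangular form:
  V1 = 220·(cos(0.0°) + j·sin(0.0°)) = 220 V
  V2 = 48·(cos(131.2°) + j·sin(131.2°)) = -31.62 + j36.12 V
  V3 = 7.73·(cos(6.7°) + j·sin(6.7°)) = 7.677 + j0.9019 V
  V4 = 137·(cos(-45.0°) + j·sin(-45.0°)) = 96.87 - j96.87 V
Step 2 — Sum components: V_total = 292.9 - j59.86 V.
Step 3 — Convert to polar: |V_total| = 299 V, ∠V_total = -11.5°.

V_total = 299∠-11.5° V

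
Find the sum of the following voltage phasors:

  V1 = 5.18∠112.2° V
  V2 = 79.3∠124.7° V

Step 1 — Convert each phasor to rectangular form:
  V1 = 5.18·(cos(112.2°) + j·sin(112.2°)) = -1.957 + j4.796 V
  V2 = 79.3·(cos(124.7°) + j·sin(124.7°)) = -45.14 + j65.2 V
Step 2 — Sum components: V_total = -47.1 + j69.99 V.
Step 3 — Convert to polar: |V_total| = 84.36 V, ∠V_total = 123.9°.

V_total = 84.36∠123.9° V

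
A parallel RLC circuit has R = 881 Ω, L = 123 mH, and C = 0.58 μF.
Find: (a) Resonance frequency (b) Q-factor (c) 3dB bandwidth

Step 1 — Resonance: ω₀ = 1/√(LC) = 1/√(0.123·5.8e-07) = 3744 rad/s.
Step 2 — f₀ = ω₀/(2π) = 595.9 Hz.
Step 3 — Parallel Q: Q = R/(ω₀L) = 881/(3744·0.123) = 1.913.
Step 4 — Bandwidth: Δω = ω₀/Q = 1957 rad/s; BW = Δω/(2π) = 311.5 Hz.

(a) f₀ = 595.9 Hz  (b) Q = 1.913  (c) BW = 311.5 Hz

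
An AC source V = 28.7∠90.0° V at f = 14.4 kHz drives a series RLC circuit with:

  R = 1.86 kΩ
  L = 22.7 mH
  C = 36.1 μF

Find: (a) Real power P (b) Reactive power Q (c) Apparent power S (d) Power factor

Step 1 — Angular frequency: ω = 2π·f = 2π·1.44e+04 = 9.048e+04 rad/s.
Step 2 — Component impedances:
  R: Z = R = 1860 Ω
  L: Z = jωL = j·9.048e+04·0.0227 = 0 + j2054 Ω
  C: Z = 1/(jωC) = -j/(ω·C) = 0 - j0.3062 Ω
Step 3 — Series combination: Z_total = R + L + C = 1860 + j2054 Ω = 2771∠47.8° Ω.
Step 4 — Source phasor: V = 28.7∠90.0° V = 0 + j28.7 V.
Step 5 — Current: I = V / Z = 0.007677 + j0.006954 A = 0.01036∠42.2° A.
Step 6 — Complex power: S = V·I* = 0.1996 + j0.2203 VA.
Step 7 — Real power: P = Re(S) = 0.1996 W.
Step 8 — Reactive power: Q = Im(S) = 0.2203 VAR.
Step 9 — Apparent power: |S| = 0.2973 VA.
Step 10 — Power factor: PF = P/|S| = 0.6713 (lagging).

(a) P = 0.1996 W  (b) Q = 0.2203 VAR  (c) S = 0.2973 VA  (d) PF = 0.6713 (lagging)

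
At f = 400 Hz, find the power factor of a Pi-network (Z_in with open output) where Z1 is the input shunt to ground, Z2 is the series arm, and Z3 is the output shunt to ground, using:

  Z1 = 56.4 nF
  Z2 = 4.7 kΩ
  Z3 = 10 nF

Step 1 — Angular frequency: ω = 2π·f = 2π·400 = 2513 rad/s.
Step 2 — Component impedances:
  Z1: Z = 1/(jωC) = -j/(ω·C) = 0 - j7055 Ω
  Z2: Z = R = 4700 Ω
  Z3: Z = 1/(jωC) = -j/(ω·C) = 0 - j3.979e+04 Ω
Step 3 — With open output, the series arm Z2 and the output shunt Z3 appear in series to ground: Z2 + Z3 = 4700 - j3.979e+04 Ω.
Step 4 — Parallel with input shunt Z1: Z_in = Z1 || (Z2 + Z3) = 105.5 - j6003 Ω = 6004∠-89.0° Ω.
Step 5 — Power factor: PF = cos(φ) = Re(Z)/|Z| = 105.54/6003.8 = 0.01758.
Step 6 — Type: Im(Z) = -6003 ⇒ leading (phase φ = -89.0°).

PF = 0.01758 (leading, φ = -89.0°)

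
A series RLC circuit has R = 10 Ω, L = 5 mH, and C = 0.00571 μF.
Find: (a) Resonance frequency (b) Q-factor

Step 1 — Resonance condition Im(Z)=0 gives ω₀ = 1/√(LC).
Step 2 — ω₀ = 1/√(0.005·5.71e-09) = 1.872e+05 rad/s.
Step 3 — f₀ = ω₀/(2π) = 2.979e+04 Hz.
Step 4 — Series Q: Q = ω₀L/R = 1.872e+05·0.005/10 = 93.58.

(a) f₀ = 2.979e+04 Hz  (b) Q = 93.58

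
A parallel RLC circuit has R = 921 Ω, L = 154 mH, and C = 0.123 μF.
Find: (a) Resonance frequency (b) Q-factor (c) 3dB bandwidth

Step 1 — Resonance: ω₀ = 1/√(LC) = 1/√(0.154·1.23e-07) = 7266 rad/s.
Step 2 — f₀ = ω₀/(2π) = 1156 Hz.
Step 3 — Parallel Q: Q = R/(ω₀L) = 921/(7266·0.154) = 0.8231.
Step 4 — Bandwidth: Δω = ω₀/Q = 8827 rad/s; BW = Δω/(2π) = 1405 Hz.

(a) f₀ = 1156 Hz  (b) Q = 0.8231  (c) BW = 1405 Hz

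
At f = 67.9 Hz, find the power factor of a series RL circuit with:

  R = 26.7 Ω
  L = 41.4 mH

Step 1 — Angular frequency: ω = 2π·f = 2π·67.9 = 426.6 rad/s.
Step 2 — Component impedances:
  R: Z = R = 26.7 Ω
  L: Z = jωL = j·426.6·0.0414 = 0 + j17.66 Ω
Step 3 — Series combination: Z_total = R + L = 26.7 + j17.66 Ω = 32.01∠33.5° Ω.
Step 4 — Power factor: PF = cos(φ) = Re(Z)/|Z| = 26.7/32.013 = 0.834.
Step 5 — Type: Im(Z) = 17.66 ⇒ lagging (phase φ = 33.5°).

PF = 0.834 (lagging, φ = 33.5°)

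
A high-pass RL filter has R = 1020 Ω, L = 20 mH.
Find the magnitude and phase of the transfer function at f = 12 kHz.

Step 1 — Angular frequency: ω = 2π·1.2e+04 = 7.54e+04 rad/s.
Step 2 — Transfer function: H(jω) = jωL/(R + jωL).
Step 3 — Numerator jωL = j·1508; denominator R + jωL = 1020 + j1508.
Step 4 — H = 0.6861 + j0.4641.
Step 5 — Magnitude: |H| = 0.8283 (-1.6 dB); phase: φ = 34.1°.

|H| = 0.8283 (-1.6 dB), φ = 34.1°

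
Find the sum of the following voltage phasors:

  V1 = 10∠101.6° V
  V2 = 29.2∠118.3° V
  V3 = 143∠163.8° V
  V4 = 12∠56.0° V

Step 1 — Convert each phasor to rectangular form:
  V1 = 10·(cos(101.6°) + j·sin(101.6°)) = -2.011 + j9.796 V
  V2 = 29.2·(cos(118.3°) + j·sin(118.3°)) = -13.84 + j25.71 V
  V3 = 143·(cos(163.8°) + j·sin(163.8°)) = -137.3 + j39.9 V
  V4 = 12·(cos(56.0°) + j·sin(56.0°)) = 6.71 + j9.948 V
Step 2 — Sum components: V_total = -146.5 + j85.35 V.
Step 3 — Convert to polar: |V_total| = 169.5 V, ∠V_total = 149.8°.

V_total = 169.5∠149.8° V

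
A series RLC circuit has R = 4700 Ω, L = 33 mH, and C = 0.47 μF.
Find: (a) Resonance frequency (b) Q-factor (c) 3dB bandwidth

Step 1 — Resonance: ω₀ = 1/√(LC) = 1/√(0.033·4.7e-07) = 8030 rad/s.
Step 2 — f₀ = ω₀/(2π) = 1278 Hz.
Step 3 — Series Q: Q = ω₀L/R = 8030·0.033/4700 = 0.05638.
Step 4 — Bandwidth: Δω = ω₀/Q = 1.424e+05 rad/s; BW = Δω/(2π) = 2.267e+04 Hz.

(a) f₀ = 1278 Hz  (b) Q = 0.05638  (c) BW = 2.267e+04 Hz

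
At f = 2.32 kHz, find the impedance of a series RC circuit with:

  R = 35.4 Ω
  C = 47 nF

Step 1 — Angular frequency: ω = 2π·f = 2π·2320 = 1.458e+04 rad/s.
Step 2 — Component impedances:
  R: Z = R = 35.4 Ω
  C: Z = 1/(jωC) = -j/(ω·C) = 0 - j1460 Ω
Step 3 — Series combination: Z_total = R + C = 35.4 - j1460 Ω = 1460∠-88.6° Ω.

Z = 35.4 - j1460 Ω = 1460∠-88.6° Ω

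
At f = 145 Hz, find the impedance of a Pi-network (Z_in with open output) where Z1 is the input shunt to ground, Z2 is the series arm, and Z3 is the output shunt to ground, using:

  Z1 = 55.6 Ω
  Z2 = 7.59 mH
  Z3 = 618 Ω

Step 1 — Angular frequency: ω = 2π·f = 2π·145 = 911.1 rad/s.
Step 2 — Component impedances:
  Z1: Z = R = 55.6 Ω
  Z2: Z = jωL = j·911.1·0.00759 = 0 + j6.915 Ω
  Z3: Z = R = 618 Ω
Step 3 — With open output, the series arm Z2 and the output shunt Z3 appear in series to ground: Z2 + Z3 = 618 + j6.915 Ω.
Step 4 — Parallel with input shunt Z1: Z_in = Z1 || (Z2 + Z3) = 51.01 + j0.04711 Ω = 51.01∠0.1° Ω.

Z = 51.01 + j0.04711 Ω = 51.01∠0.1° Ω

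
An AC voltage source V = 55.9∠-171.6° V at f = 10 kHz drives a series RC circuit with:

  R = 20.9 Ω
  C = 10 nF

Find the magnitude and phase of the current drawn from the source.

Step 1 — Angular frequency: ω = 2π·f = 2π·1e+04 = 6.283e+04 rad/s.
Step 2 — Component impedances:
  R: Z = R = 20.9 Ω
  C: Z = 1/(jωC) = -j/(ω·C) = 0 - j1592 Ω
Step 3 — Series combination: Z_total = R + C = 20.9 - j1592 Ω = 1592∠-89.2° Ω.
Step 4 — Source phasor: V = 55.9∠-171.6° V = -55.3 - j8.166 V.
Step 5 — Ohm's law: I = V / Z_total = (-55.3 - j8.166) / (20.9 - j1592) = 0.004674 - j0.03481 A.
Step 6 — Convert to polar: |I| = 0.03512 A, ∠I = -82.4°.

I = 0.03512∠-82.4° A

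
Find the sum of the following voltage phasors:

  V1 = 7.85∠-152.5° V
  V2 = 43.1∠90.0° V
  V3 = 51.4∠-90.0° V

Step 1 — Convert each phasor to rectangular form:
  V1 = 7.85·(cos(-152.5°) + j·sin(-152.5°)) = -6.963 - j3.625 V
  V2 = 43.1·(cos(90.0°) + j·sin(90.0°)) = 0 + j43.1 V
  V3 = 51.4·(cos(-90.0°) + j·sin(-90.0°)) = 0 - j51.4 V
Step 2 — Sum components: V_total = -6.963 - j11.92 V.
Step 3 — Convert to polar: |V_total| = 13.81 V, ∠V_total = -120.3°.

V_total = 13.81∠-120.3° V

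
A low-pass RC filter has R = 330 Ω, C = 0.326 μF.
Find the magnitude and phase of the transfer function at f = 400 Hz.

Step 1 — Angular frequency: ω = 2π·400 = 2513 rad/s.
Step 2 — Transfer function: H(jω) = 1/(1 + jωRC).
Step 3 — Denominator: 1 + jωRC = 1 + j·2513·330·3.26e-07 = 1 + j0.2704.
Step 4 — H = 0.9319 - j0.252.
Step 5 — Magnitude: |H| = 0.9653 (-0.3 dB); phase: φ = -15.1°.

|H| = 0.9653 (-0.3 dB), φ = -15.1°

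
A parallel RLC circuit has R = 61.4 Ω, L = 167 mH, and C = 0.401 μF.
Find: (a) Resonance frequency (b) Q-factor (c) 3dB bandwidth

Step 1 — Resonance: ω₀ = 1/√(LC) = 1/√(0.167·4.01e-07) = 3864 rad/s.
Step 2 — f₀ = ω₀/(2π) = 615 Hz.
Step 3 — Parallel Q: Q = R/(ω₀L) = 61.4/(3864·0.167) = 0.09514.
Step 4 — Bandwidth: Δω = ω₀/Q = 4.062e+04 rad/s; BW = Δω/(2π) = 6464 Hz.

(a) f₀ = 615 Hz  (b) Q = 0.09514  (c) BW = 6464 Hz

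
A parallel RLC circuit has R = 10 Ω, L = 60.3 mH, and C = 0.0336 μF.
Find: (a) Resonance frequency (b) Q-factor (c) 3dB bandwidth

Step 1 — Resonance: ω₀ = 1/√(LC) = 1/√(0.0603·3.36e-08) = 2.222e+04 rad/s.
Step 2 — f₀ = ω₀/(2π) = 3536 Hz.
Step 3 — Parallel Q: Q = R/(ω₀L) = 10/(2.222e+04·0.0603) = 0.007465.
Step 4 — Bandwidth: Δω = ω₀/Q = 2.976e+06 rad/s; BW = Δω/(2π) = 4.737e+05 Hz.

(a) f₀ = 3536 Hz  (b) Q = 0.007465  (c) BW = 4.737e+05 Hz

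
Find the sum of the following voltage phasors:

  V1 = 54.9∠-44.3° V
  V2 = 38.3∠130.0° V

Step 1 — Convert each phasor to rectangular form:
  V1 = 54.9·(cos(-44.3°) + j·sin(-44.3°)) = 39.29 - j38.34 V
  V2 = 38.3·(cos(130.0°) + j·sin(130.0°)) = -24.62 + j29.34 V
Step 2 — Sum components: V_total = 14.67 - j9.003 V.
Step 3 — Convert to polar: |V_total| = 17.21 V, ∠V_total = -31.5°.

V_total = 17.21∠-31.5° V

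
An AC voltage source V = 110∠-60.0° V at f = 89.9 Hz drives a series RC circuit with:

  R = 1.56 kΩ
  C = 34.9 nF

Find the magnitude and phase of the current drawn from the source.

Step 1 — Angular frequency: ω = 2π·f = 2π·89.9 = 564.9 rad/s.
Step 2 — Component impedances:
  R: Z = R = 1560 Ω
  C: Z = 1/(jωC) = -j/(ω·C) = 0 - j5.073e+04 Ω
Step 3 — Series combination: Z_total = R + C = 1560 - j5.073e+04 Ω = 5.075e+04∠-88.2° Ω.
Step 4 — Source phasor: V = 110∠-60.0° V = 55 - j95.26 V.
Step 5 — Ohm's law: I = V / Z_total = (55 - j95.26) / (1560 - j5.073e+04) = 0.00191 + j0.001026 A.
Step 6 — Convert to polar: |I| = 0.002167 A, ∠I = 28.2°.

I = 0.002167∠28.2° A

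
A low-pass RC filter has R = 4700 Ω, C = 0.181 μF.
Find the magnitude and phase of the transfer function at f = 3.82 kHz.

Step 1 — Angular frequency: ω = 2π·3820 = 2.4e+04 rad/s.
Step 2 — Transfer function: H(jω) = 1/(1 + jωRC).
Step 3 — Denominator: 1 + jωRC = 1 + j·2.4e+04·4700·1.81e-07 = 1 + j20.42.
Step 4 — H = 0.002393 - j0.04886.
Step 5 — Magnitude: |H| = 0.04892 (-26.2 dB); phase: φ = -87.2°.

|H| = 0.04892 (-26.2 dB), φ = -87.2°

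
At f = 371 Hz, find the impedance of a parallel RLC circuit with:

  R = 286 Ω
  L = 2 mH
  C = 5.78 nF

Step 1 — Angular frequency: ω = 2π·f = 2π·371 = 2331 rad/s.
Step 2 — Component impedances:
  R: Z = R = 286 Ω
  L: Z = jωL = j·2331·0.002 = 0 + j4.662 Ω
  C: Z = 1/(jωC) = -j/(ω·C) = 0 - j7.422e+04 Ω
Step 3 — Parallel combination: 1/Z_total = 1/R + 1/L + 1/C; Z_total = 0.07599 + j4.661 Ω = 4.662∠89.1° Ω.

Z = 0.07599 + j4.661 Ω = 4.662∠89.1° Ω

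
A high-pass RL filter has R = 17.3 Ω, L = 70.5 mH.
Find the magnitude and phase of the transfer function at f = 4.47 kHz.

Step 1 — Angular frequency: ω = 2π·4470 = 2.809e+04 rad/s.
Step 2 — Transfer function: H(jω) = jωL/(R + jωL).
Step 3 — Numerator jωL = j·1980; denominator R + jωL = 17.3 + j1980.
Step 4 — H = 0.9999 + j0.008736.
Step 5 — Magnitude: |H| = 1 (-0.0 dB); phase: φ = 0.5°.

|H| = 1 (-0.0 dB), φ = 0.5°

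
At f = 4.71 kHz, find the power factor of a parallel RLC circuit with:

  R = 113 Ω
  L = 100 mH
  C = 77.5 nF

Step 1 — Angular frequency: ω = 2π·f = 2π·4710 = 2.959e+04 rad/s.
Step 2 — Component impedances:
  R: Z = R = 113 Ω
  L: Z = jωL = j·2.959e+04·0.1 = 0 + j2959 Ω
  C: Z = 1/(jωC) = -j/(ω·C) = 0 - j436 Ω
Step 3 — Parallel combination: 1/Z_total = 1/R + 1/L + 1/C; Z_total = 107.7 - j23.81 Ω = 110.3∠-12.5° Ω.
Step 4 — Power factor: PF = cos(φ) = Re(Z)/|Z| = 107.7/110.3 = 0.9764.
Step 5 — Type: Im(Z) = -23.81 ⇒ leading (phase φ = -12.5°).

PF = 0.9764 (leading, φ = -12.5°)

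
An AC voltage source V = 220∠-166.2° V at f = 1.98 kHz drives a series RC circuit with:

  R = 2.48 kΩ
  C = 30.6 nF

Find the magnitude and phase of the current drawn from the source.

Step 1 — Angular frequency: ω = 2π·f = 2π·1980 = 1.244e+04 rad/s.
Step 2 — Component impedances:
  R: Z = R = 2480 Ω
  C: Z = 1/(jωC) = -j/(ω·C) = 0 - j2627 Ω
Step 3 — Series combination: Z_total = R + C = 2480 - j2627 Ω = 3613∠-46.6° Ω.
Step 4 — Source phasor: V = 220∠-166.2° V = -213.6 - j52.48 V.
Step 5 — Ohm's law: I = V / Z_total = (-213.6 - j52.48) / (2480 - j2627) = -0.03004 - j0.05298 A.
Step 6 — Convert to polar: |I| = 0.0609 A, ∠I = -119.6°.

I = 0.0609∠-119.6° A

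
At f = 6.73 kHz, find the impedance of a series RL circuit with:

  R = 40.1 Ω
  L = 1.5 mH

Step 1 — Angular frequency: ω = 2π·f = 2π·6730 = 4.229e+04 rad/s.
Step 2 — Component impedances:
  R: Z = R = 40.1 Ω
  L: Z = jωL = j·4.229e+04·0.0015 = 0 + j63.43 Ω
Step 3 — Series combination: Z_total = R + L = 40.1 + j63.43 Ω = 75.04∠57.7° Ω.

Z = 40.1 + j63.43 Ω = 75.04∠57.7° Ω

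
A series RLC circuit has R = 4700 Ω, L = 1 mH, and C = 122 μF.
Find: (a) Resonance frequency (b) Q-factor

Step 1 — Resonance condition Im(Z)=0 gives ω₀ = 1/√(LC).
Step 2 — ω₀ = 1/√(0.001·0.000122) = 2863 rad/s.
Step 3 — f₀ = ω₀/(2π) = 455.7 Hz.
Step 4 — Series Q: Q = ω₀L/R = 2863·0.001/4700 = 0.0006091.

(a) f₀ = 455.7 Hz  (b) Q = 0.0006091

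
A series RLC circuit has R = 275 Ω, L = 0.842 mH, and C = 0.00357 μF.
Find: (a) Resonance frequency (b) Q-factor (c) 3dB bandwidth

Step 1 — Resonance condition Im(Z)=0 gives ω₀ = 1/√(LC).
Step 2 — ω₀ = 1/√(0.000842·3.57e-09) = 5.768e+05 rad/s.
Step 3 — f₀ = ω₀/(2π) = 9.18e+04 Hz.
Step 4 — Series Q: Q = ω₀L/R = 5.768e+05·0.000842/275 = 1.766.
Step 5 — 3dB bandwidth: Δω = ω₀/Q = 3.266e+05 rad/s; BW = Δω/(2π) = 5.198e+04 Hz.

(a) f₀ = 9.18e+04 Hz  (b) Q = 1.766  (c) BW = 5.198e+04 Hz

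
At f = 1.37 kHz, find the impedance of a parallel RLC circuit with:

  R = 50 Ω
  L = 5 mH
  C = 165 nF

Step 1 — Angular frequency: ω = 2π·f = 2π·1370 = 8608 rad/s.
Step 2 — Component impedances:
  R: Z = R = 50 Ω
  L: Z = jωL = j·8608·0.005 = 0 + j43.04 Ω
  C: Z = 1/(jωC) = -j/(ω·C) = 0 - j704.1 Ω
Step 3 — Parallel combination: 1/Z_total = 1/R + 1/L + 1/C; Z_total = 22.83 + j24.91 Ω = 33.79∠47.5° Ω.

Z = 22.83 + j24.91 Ω = 33.79∠47.5° Ω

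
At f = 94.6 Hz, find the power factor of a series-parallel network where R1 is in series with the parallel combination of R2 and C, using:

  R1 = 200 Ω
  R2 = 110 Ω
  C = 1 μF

Step 1 — Angular frequency: ω = 2π·f = 2π·94.6 = 594.4 rad/s.
Step 2 — Component impedances:
  R1: Z = R = 200 Ω
  R2: Z = R = 110 Ω
  C: Z = 1/(jωC) = -j/(ω·C) = 0 - j1682 Ω
Step 3 — Parallel branch: R2 || C = 1/(1/R2 + 1/C) = 109.5 - j7.161 Ω.
Step 4 — Series with R1: Z_total = R1 + (R2 || C) = 309.5 - j7.161 Ω = 309.6∠-1.3° Ω.
Step 5 — Power factor: PF = cos(φ) = Re(Z)/|Z| = 309.5/309.6 = 0.9997.
Step 6 — Type: Im(Z) = -7.161 ⇒ leading (phase φ = -1.3°).

PF = 0.9997 (leading, φ = -1.3°)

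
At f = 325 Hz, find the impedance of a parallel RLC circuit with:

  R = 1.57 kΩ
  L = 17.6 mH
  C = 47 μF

Step 1 — Angular frequency: ω = 2π·f = 2π·325 = 2042 rad/s.
Step 2 — Component impedances:
  R: Z = R = 1570 Ω
  L: Z = jωL = j·2042·0.0176 = 0 + j35.94 Ω
  C: Z = 1/(jωC) = -j/(ω·C) = 0 - j10.42 Ω
Step 3 — Parallel combination: 1/Z_total = 1/R + 1/L + 1/C; Z_total = 0.1371 - j14.67 Ω = 14.67∠-89.5° Ω.

Z = 0.1371 - j14.67 Ω = 14.67∠-89.5° Ω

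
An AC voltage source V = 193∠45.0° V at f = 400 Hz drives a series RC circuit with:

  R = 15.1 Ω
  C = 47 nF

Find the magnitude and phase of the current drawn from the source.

Step 1 — Angular frequency: ω = 2π·f = 2π·400 = 2513 rad/s.
Step 2 — Component impedances:
  R: Z = R = 15.1 Ω
  C: Z = 1/(jωC) = -j/(ω·C) = 0 - j8466 Ω
Step 3 — Series combination: Z_total = R + C = 15.1 - j8466 Ω = 8466∠-89.9° Ω.
Step 4 — Source phasor: V = 193∠45.0° V = 136.5 + j136.5 V.
Step 5 — Ohm's law: I = V / Z_total = (136.5 + j136.5) / (15.1 - j8466) = -0.01609 + j0.01615 A.
Step 6 — Convert to polar: |I| = 0.0228 A, ∠I = 134.9°.

I = 0.0228∠134.9° A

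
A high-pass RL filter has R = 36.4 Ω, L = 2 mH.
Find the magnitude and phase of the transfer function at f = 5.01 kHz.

Step 1 — Angular frequency: ω = 2π·5010 = 3.148e+04 rad/s.
Step 2 — Transfer function: H(jω) = jωL/(R + jωL).
Step 3 — Numerator jωL = j·62.96; denominator R + jωL = 36.4 + j62.96.
Step 4 — H = 0.7495 + j0.4333.
Step 5 — Magnitude: |H| = 0.8657 (-1.3 dB); phase: φ = 30.0°.

|H| = 0.8657 (-1.3 dB), φ = 30.0°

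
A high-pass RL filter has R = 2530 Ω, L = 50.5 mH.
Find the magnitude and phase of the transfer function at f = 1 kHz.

Step 1 — Angular frequency: ω = 2π·1000 = 6283 rad/s.
Step 2 — Transfer function: H(jω) = jωL/(R + jωL).
Step 3 — Numerator jωL = j·317.3; denominator R + jωL = 2530 + j317.3.
Step 4 — H = 0.01549 + j0.1235.
Step 5 — Magnitude: |H| = 0.1244 (-18.1 dB); phase: φ = 82.9°.

|H| = 0.1244 (-18.1 dB), φ = 82.9°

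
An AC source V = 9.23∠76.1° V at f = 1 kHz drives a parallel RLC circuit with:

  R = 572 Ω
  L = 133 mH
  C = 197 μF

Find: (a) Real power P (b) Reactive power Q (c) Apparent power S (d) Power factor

Step 1 — Angular frequency: ω = 2π·f = 2π·1000 = 6283 rad/s.
Step 2 — Component impedances:
  R: Z = R = 572 Ω
  L: Z = jωL = j·6283·0.133 = 0 + j835.7 Ω
  C: Z = 1/(jωC) = -j/(ω·C) = 0 - j0.8079 Ω
Step 3 — Parallel combination: 1/Z_total = 1/R + 1/L + 1/C; Z_total = 0.001143 - j0.8087 Ω = 0.8087∠-89.9° Ω.
Step 4 — Source phasor: V = 9.23∠76.1° V = 2.217 + j8.96 V.
Step 5 — Current: I = V / Z = -11.08 + j2.758 A = 11.41∠166.0° A.
Step 6 — Complex power: S = V·I* = 0.1489 - j105.3 VA.
Step 7 — Real power: P = Re(S) = 0.1489 W.
Step 8 — Reactive power: Q = Im(S) = -105.3 VAR.
Step 9 — Apparent power: |S| = 105.3 VA.
Step 10 — Power factor: PF = P/|S| = 0.001414 (leading).

(a) P = 0.1489 W  (b) Q = -105.3 VAR  (c) S = 105.3 VA  (d) PF = 0.001414 (leading)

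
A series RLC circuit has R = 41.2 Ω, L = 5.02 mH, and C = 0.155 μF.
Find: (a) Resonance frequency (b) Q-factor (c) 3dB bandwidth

Step 1 — Resonance: ω₀ = 1/√(LC) = 1/√(0.00502·1.55e-07) = 3.585e+04 rad/s.
Step 2 — f₀ = ω₀/(2π) = 5706 Hz.
Step 3 — Series Q: Q = ω₀L/R = 3.585e+04·0.00502/41.2 = 4.368.
Step 4 — Bandwidth: Δω = ω₀/Q = 8207 rad/s; BW = Δω/(2π) = 1306 Hz.

(a) f₀ = 5706 Hz  (b) Q = 4.368  (c) BW = 1306 Hz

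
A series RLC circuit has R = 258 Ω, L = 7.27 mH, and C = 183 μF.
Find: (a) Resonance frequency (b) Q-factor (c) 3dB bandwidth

Step 1 — Resonance: ω₀ = 1/√(LC) = 1/√(0.00727·0.000183) = 867 rad/s.
Step 2 — f₀ = ω₀/(2π) = 138 Hz.
Step 3 — Series Q: Q = ω₀L/R = 867·0.00727/258 = 0.02443.
Step 4 — Bandwidth: Δω = ω₀/Q = 3.549e+04 rad/s; BW = Δω/(2π) = 5648 Hz.

(a) f₀ = 138 Hz  (b) Q = 0.02443  (c) BW = 5648 Hz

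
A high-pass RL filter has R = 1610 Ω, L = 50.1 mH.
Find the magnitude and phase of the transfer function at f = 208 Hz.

Step 1 — Angular frequency: ω = 2π·208 = 1307 rad/s.
Step 2 — Transfer function: H(jω) = jωL/(R + jωL).
Step 3 — Numerator jωL = j·65.48; denominator R + jωL = 1610 + j65.48.
Step 4 — H = 0.001651 + j0.0406.
Step 5 — Magnitude: |H| = 0.04063 (-27.8 dB); phase: φ = 87.7°.

|H| = 0.04063 (-27.8 dB), φ = 87.7°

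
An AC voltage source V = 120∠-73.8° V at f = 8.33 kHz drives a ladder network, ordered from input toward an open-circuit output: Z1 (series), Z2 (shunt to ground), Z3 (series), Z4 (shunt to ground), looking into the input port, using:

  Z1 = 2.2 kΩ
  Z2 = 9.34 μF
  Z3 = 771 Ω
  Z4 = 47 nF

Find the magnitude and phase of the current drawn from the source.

Step 1 — Angular frequency: ω = 2π·f = 2π·8330 = 5.234e+04 rad/s.
Step 2 — Component impedances:
  Z1: Z = R = 2200 Ω
  Z2: Z = 1/(jωC) = -j/(ω·C) = 0 - j2.046 Ω
  Z3: Z = R = 771 Ω
  Z4: Z = 1/(jωC) = -j/(ω·C) = 0 - j406.5 Ω
Step 3 — Ladder network (open output): work backward from the far end, alternating series and parallel combinations. Z_in = 2200 - j2.043 Ω = 2200∠-0.1° Ω.
Step 4 — Source phasor: V = 120∠-73.8° V = 33.48 - j115.2 V.
Step 5 — Ohm's law: I = V / Z_total = (33.48 - j115.2) / (2200 - j2.043) = 0.01527 - j0.05237 A.
Step 6 — Convert to polar: |I| = 0.05455 A, ∠I = -73.7°.

I = 0.05455∠-73.7° A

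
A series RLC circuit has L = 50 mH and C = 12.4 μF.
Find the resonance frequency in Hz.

Step 1 — Resonance condition Im(Z)=0 gives ω₀ = 1/√(LC).
Step 2 — ω₀ = 1/√(0.05·1.24e-05) = 1270 rad/s.
Step 3 — f₀ = ω₀/(2π) = 202.1 Hz.

f₀ = 202.1 Hz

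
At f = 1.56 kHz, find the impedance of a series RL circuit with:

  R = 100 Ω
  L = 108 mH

Step 1 — Angular frequency: ω = 2π·f = 2π·1560 = 9802 rad/s.
Step 2 — Component impedances:
  R: Z = R = 100 Ω
  L: Z = jωL = j·9802·0.108 = 0 + j1059 Ω
Step 3 — Series combination: Z_total = R + L = 100 + j1059 Ω = 1063∠84.6° Ω.

Z = 100 + j1059 Ω = 1063∠84.6° Ω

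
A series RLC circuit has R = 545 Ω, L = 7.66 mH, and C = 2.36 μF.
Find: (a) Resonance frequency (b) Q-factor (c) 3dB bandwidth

Step 1 — Resonance condition Im(Z)=0 gives ω₀ = 1/√(LC).
Step 2 — ω₀ = 1/√(0.00766·2.36e-06) = 7438 rad/s.
Step 3 — f₀ = ω₀/(2π) = 1184 Hz.
Step 4 — Series Q: Q = ω₀L/R = 7438·0.00766/545 = 0.1045.
Step 5 — 3dB bandwidth: Δω = ω₀/Q = 7.115e+04 rad/s; BW = Δω/(2π) = 1.132e+04 Hz.

(a) f₀ = 1184 Hz  (b) Q = 0.1045  (c) BW = 1.132e+04 Hz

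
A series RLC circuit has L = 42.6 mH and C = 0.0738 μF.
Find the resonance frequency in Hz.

Step 1 — Resonance condition Im(Z)=0 gives ω₀ = 1/√(LC).
Step 2 — ω₀ = 1/√(0.0426·7.38e-08) = 1.783e+04 rad/s.
Step 3 — f₀ = ω₀/(2π) = 2838 Hz.

f₀ = 2838 Hz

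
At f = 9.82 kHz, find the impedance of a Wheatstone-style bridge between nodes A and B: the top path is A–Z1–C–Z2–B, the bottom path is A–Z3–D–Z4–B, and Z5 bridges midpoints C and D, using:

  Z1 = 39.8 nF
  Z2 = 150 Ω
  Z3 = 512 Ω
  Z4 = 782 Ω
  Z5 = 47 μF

Step 1 — Angular frequency: ω = 2π·f = 2π·9820 = 6.17e+04 rad/s.
Step 2 — Component impedances:
  Z1: Z = 1/(jωC) = -j/(ω·C) = 0 - j407.2 Ω
  Z2: Z = R = 150 Ω
  Z3: Z = R = 512 Ω
  Z4: Z = R = 782 Ω
  Z5: Z = 1/(jωC) = -j/(ω·C) = 0 - j0.3448 Ω
Step 3 — Bridge requires nodal analysis (the Z5 bridge couples midpoints C and D, so the two paths cannot be reduced to a simple series/parallel combination). Setting node B to ground and injecting 1 A at node A, the 3-node admittance system at A, C, D solves to V_A = Z_AB = 324.2 - j249.4 Ω = 409∠-37.6° Ω.

Z = 324.2 - j249.4 Ω = 409∠-37.6° Ω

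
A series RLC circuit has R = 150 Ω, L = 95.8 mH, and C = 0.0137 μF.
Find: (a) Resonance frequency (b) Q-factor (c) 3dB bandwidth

Step 1 — Resonance: ω₀ = 1/√(LC) = 1/√(0.0958·1.37e-08) = 2.76e+04 rad/s.
Step 2 — f₀ = ω₀/(2π) = 4393 Hz.
Step 3 — Series Q: Q = ω₀L/R = 2.76e+04·0.0958/150 = 17.63.
Step 4 — Bandwidth: Δω = ω₀/Q = 1566 rad/s; BW = Δω/(2π) = 249.2 Hz.

(a) f₀ = 4393 Hz  (b) Q = 17.63  (c) BW = 249.2 Hz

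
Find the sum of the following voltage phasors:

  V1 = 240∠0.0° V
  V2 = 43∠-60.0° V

Step 1 — Convert each phasor to rectangular form:
  V1 = 240·(cos(0.0°) + j·sin(0.0°)) = 240 V
  V2 = 43·(cos(-60.0°) + j·sin(-60.0°)) = 21.5 - j37.24 V
Step 2 — Sum components: V_total = 261.5 - j37.24 V.
Step 3 — Convert to polar: |V_total| = 264.1 V, ∠V_total = -8.1°.

V_total = 264.1∠-8.1° V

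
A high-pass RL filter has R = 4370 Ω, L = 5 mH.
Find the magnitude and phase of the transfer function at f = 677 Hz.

Step 1 — Angular frequency: ω = 2π·677 = 4254 rad/s.
Step 2 — Transfer function: H(jω) = jωL/(R + jωL).
Step 3 — Numerator jωL = j·21.27; denominator R + jωL = 4370 + j21.27.
Step 4 — H = 2.369e-05 + j0.004867.
Step 5 — Magnitude: |H| = 0.004867 (-46.3 dB); phase: φ = 89.7°.

|H| = 0.004867 (-46.3 dB), φ = 89.7°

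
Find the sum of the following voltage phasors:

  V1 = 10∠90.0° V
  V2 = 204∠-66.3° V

Step 1 — Convert each phasor to rectangular form:
  V1 = 10·(cos(90.0°) + j·sin(90.0°)) = 0 + j10 V
  V2 = 204·(cos(-66.3°) + j·sin(-66.3°)) = 82 - j186.8 V
Step 2 — Sum components: V_total = 82 - j176.8 V.
Step 3 — Convert to polar: |V_total| = 194.9 V, ∠V_total = -65.1°.

V_total = 194.9∠-65.1° V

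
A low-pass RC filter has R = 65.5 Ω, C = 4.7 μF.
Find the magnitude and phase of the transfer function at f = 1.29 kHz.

Step 1 — Angular frequency: ω = 2π·1290 = 8105 rad/s.
Step 2 — Transfer function: H(jω) = 1/(1 + jωRC).
Step 3 — Denominator: 1 + jωRC = 1 + j·8105·65.5·4.7e-06 = 1 + j2.495.
Step 4 — H = 0.1384 - j0.3453.
Step 5 — Magnitude: |H| = 0.372 (-8.6 dB); phase: φ = -68.2°.

|H| = 0.372 (-8.6 dB), φ = -68.2°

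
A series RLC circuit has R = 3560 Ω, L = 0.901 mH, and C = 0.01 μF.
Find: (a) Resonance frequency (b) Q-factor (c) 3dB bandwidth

Step 1 — Resonance: ω₀ = 1/√(LC) = 1/√(0.000901·1e-08) = 3.331e+05 rad/s.
Step 2 — f₀ = ω₀/(2π) = 5.302e+04 Hz.
Step 3 — Series Q: Q = ω₀L/R = 3.331e+05·0.000901/3560 = 0.08432.
Step 4 — Bandwidth: Δω = ω₀/Q = 3.951e+06 rad/s; BW = Δω/(2π) = 6.288e+05 Hz.

(a) f₀ = 5.302e+04 Hz  (b) Q = 0.08432  (c) BW = 6.288e+05 Hz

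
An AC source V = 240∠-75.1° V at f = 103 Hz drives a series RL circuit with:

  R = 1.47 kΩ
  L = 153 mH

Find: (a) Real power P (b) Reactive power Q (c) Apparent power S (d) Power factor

Step 1 — Angular frequency: ω = 2π·f = 2π·103 = 647.2 rad/s.
Step 2 — Component impedances:
  R: Z = R = 1470 Ω
  L: Z = jωL = j·647.2·0.153 = 0 + j99.02 Ω
Step 3 — Series combination: Z_total = R + L = 1470 + j99.02 Ω = 1473∠3.9° Ω.
Step 4 — Source phasor: V = 240∠-75.1° V = 61.71 - j231.9 V.
Step 5 — Current: I = V / Z = 0.03121 - j0.1599 A = 0.1629∠-79.0° A.
Step 6 — Complex power: S = V·I* = 39.01 + j2.627 VA.
Step 7 — Real power: P = Re(S) = 39.01 W.
Step 8 — Reactive power: Q = Im(S) = 2.627 VAR.
Step 9 — Apparent power: |S| = 39.1 VA.
Step 10 — Power factor: PF = P/|S| = 0.9977 (lagging).

(a) P = 39.01 W  (b) Q = 2.627 VAR  (c) S = 39.1 VA  (d) PF = 0.9977 (lagging)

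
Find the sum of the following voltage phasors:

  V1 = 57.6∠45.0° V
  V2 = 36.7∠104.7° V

Step 1 — Convert each phasor to rectangular form:
  V1 = 57.6·(cos(45.0°) + j·sin(45.0°)) = 40.73 + j40.73 V
  V2 = 36.7·(cos(104.7°) + j·sin(104.7°)) = -9.313 + j35.5 V
Step 2 — Sum components: V_total = 31.42 + j76.23 V.
Step 3 — Convert to polar: |V_total| = 82.45 V, ∠V_total = 67.6°.

V_total = 82.45∠67.6° V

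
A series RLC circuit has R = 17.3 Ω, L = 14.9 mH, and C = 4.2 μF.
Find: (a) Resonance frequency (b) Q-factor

Step 1 — Resonance condition Im(Z)=0 gives ω₀ = 1/√(LC).
Step 2 — ω₀ = 1/√(0.0149·4.2e-06) = 3997 rad/s.
Step 3 — f₀ = ω₀/(2π) = 636.2 Hz.
Step 4 — Series Q: Q = ω₀L/R = 3997·0.0149/17.3 = 3.443.

(a) f₀ = 636.2 Hz  (b) Q = 3.443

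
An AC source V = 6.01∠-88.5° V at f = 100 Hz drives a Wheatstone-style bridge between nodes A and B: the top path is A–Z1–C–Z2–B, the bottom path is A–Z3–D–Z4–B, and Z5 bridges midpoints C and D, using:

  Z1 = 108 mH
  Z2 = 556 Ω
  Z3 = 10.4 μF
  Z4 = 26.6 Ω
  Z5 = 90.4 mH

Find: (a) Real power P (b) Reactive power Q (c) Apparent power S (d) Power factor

Step 1 — Angular frequency: ω = 2π·f = 2π·100 = 628.3 rad/s.
Step 2 — Component impedances:
  Z1: Z = jωL = j·628.3·0.108 = 0 + j67.86 Ω
  Z2: Z = R = 556 Ω
  Z3: Z = 1/(jωC) = -j/(ω·C) = 0 - j153 Ω
  Z4: Z = R = 26.6 Ω
  Z5: Z = jωL = j·628.3·0.0904 = 0 + j56.8 Ω
Step 3 — Bridge requires nodal analysis (the Z5 bridge couples midpoints C and D, so the two paths cannot be reduced to a simple series/parallel combination). Setting node B to ground and injecting 1 A at node A, the 3-node admittance system at A, C, D solves to V_A = Z_AB = 166.3 + j603.5 Ω = 625.9∠74.6° Ω.
Step 4 — Source phasor: V = 6.01∠-88.5° V = 0.1573 - j6.008 V.
Step 5 — Current: I = V / Z = -0.009186 - j0.002792 A = 0.009601∠-163.1° A.
Step 6 — Complex power: S = V·I* = 0.01533 + j0.05563 VA.
Step 7 — Real power: P = Re(S) = 0.01533 W.
Step 8 — Reactive power: Q = Im(S) = 0.05563 VAR.
Step 9 — Apparent power: |S| = 0.0577 VA.
Step 10 — Power factor: PF = P/|S| = 0.2657 (lagging).

(a) P = 0.01533 W  (b) Q = 0.05563 VAR  (c) S = 0.0577 VA  (d) PF = 0.2657 (lagging)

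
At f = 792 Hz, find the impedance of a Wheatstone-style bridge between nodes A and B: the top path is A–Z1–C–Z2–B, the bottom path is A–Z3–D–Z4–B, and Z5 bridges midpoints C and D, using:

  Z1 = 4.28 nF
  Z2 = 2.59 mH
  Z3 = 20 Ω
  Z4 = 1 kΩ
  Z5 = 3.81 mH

Step 1 — Angular frequency: ω = 2π·f = 2π·792 = 4976 rad/s.
Step 2 — Component impedances:
  Z1: Z = 1/(jωC) = -j/(ω·C) = 0 - j4.695e+04 Ω
  Z2: Z = jωL = j·4976·0.00259 = 0 + j12.89 Ω
  Z3: Z = R = 20 Ω
  Z4: Z = R = 1000 Ω
  Z5: Z = jωL = j·4976·0.00381 = 0 + j18.96 Ω
Step 3 — Bridge requires nodal analysis (the Z5 bridge couples midpoints C and D, so the two paths cannot be reduced to a simple series/parallel combination). Setting node B to ground and injecting 1 A at node A, the 3-node admittance system at A, C, D solves to V_A = Z_AB = 21.03 + j31.81 Ω = 38.14∠56.5° Ω.

Z = 21.03 + j31.81 Ω = 38.14∠56.5° Ω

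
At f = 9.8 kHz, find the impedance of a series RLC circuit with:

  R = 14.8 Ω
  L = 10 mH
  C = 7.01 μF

Step 1 — Angular frequency: ω = 2π·f = 2π·9800 = 6.158e+04 rad/s.
Step 2 — Component impedances:
  R: Z = R = 14.8 Ω
  L: Z = jωL = j·6.158e+04·0.01 = 0 + j615.8 Ω
  C: Z = 1/(jωC) = -j/(ω·C) = 0 - j2.317 Ω
Step 3 — Series combination: Z_total = R + L + C = 14.8 + j613.4 Ω = 613.6∠88.6° Ω.

Z = 14.8 + j613.4 Ω = 613.6∠88.6° Ω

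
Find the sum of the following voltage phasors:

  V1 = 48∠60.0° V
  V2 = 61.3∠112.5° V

Step 1 — Convert each phasor to rectangular form:
  V1 = 48·(cos(60.0°) + j·sin(60.0°)) = 24 + j41.57 V
  V2 = 61.3·(cos(112.5°) + j·sin(112.5°)) = -23.46 + j56.63 V
Step 2 — Sum components: V_total = 0.5415 + j98.2 V.
Step 3 — Convert to polar: |V_total| = 98.2 V, ∠V_total = 89.7°.

V_total = 98.2∠89.7° V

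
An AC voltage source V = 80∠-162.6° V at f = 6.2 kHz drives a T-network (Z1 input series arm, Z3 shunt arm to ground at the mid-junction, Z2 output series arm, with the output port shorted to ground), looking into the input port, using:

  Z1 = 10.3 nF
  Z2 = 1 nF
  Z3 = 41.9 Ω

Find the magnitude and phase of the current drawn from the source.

Step 1 — Angular frequency: ω = 2π·f = 2π·6200 = 3.896e+04 rad/s.
Step 2 — Component impedances:
  Z1: Z = 1/(jωC) = -j/(ω·C) = 0 - j2492 Ω
  Z2: Z = 1/(jωC) = -j/(ω·C) = 0 - j2.567e+04 Ω
  Z3: Z = R = 41.9 Ω
Step 3 — With the output port shorted to ground, the output series arm Z2 runs from the junction to ground; the shunt arm Z3 also runs from the junction to ground. They appear in parallel: Z3 || Z2 = 41.9 - j0.06839 Ω.
Step 4 — Series with input arm Z1: Z_in = Z1 + (Z3 || Z2) = 41.9 - j2492 Ω = 2493∠-89.0° Ω.
Step 5 — Source phasor: V = 80∠-162.6° V = -76.34 - j23.92 V.
Step 6 — Ohm's law: I = V / Z_total = (-76.34 - j23.92) / (41.9 - j2492) = 0.009081 - j0.03078 A.
Step 7 — Convert to polar: |I| = 0.03209 A, ∠I = -73.6°.

I = 0.03209∠-73.6° A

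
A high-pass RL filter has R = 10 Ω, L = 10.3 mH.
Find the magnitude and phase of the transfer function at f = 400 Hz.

Step 1 — Angular frequency: ω = 2π·400 = 2513 rad/s.
Step 2 — Transfer function: H(jω) = jωL/(R + jωL).
Step 3 — Numerator jωL = j·25.89; denominator R + jωL = 10 + j25.89.
Step 4 — H = 0.8702 + j0.3361.
Step 5 — Magnitude: |H| = 0.9328 (-0.6 dB); phase: φ = 21.1°.

|H| = 0.9328 (-0.6 dB), φ = 21.1°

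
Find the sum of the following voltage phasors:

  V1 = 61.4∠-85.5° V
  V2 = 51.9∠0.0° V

Step 1 — Convert each phasor to rectangular form:
  V1 = 61.4·(cos(-85.5°) + j·sin(-85.5°)) = 4.817 - j61.21 V
  V2 = 51.9·(cos(0.0°) + j·sin(0.0°)) = 51.9 V
Step 2 — Sum components: V_total = 56.72 - j61.21 V.
Step 3 — Convert to polar: |V_total| = 83.45 V, ∠V_total = -47.2°.

V_total = 83.45∠-47.2° V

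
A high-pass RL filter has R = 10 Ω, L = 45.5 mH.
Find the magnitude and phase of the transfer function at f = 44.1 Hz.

Step 1 — Angular frequency: ω = 2π·44.1 = 277.1 rad/s.
Step 2 — Transfer function: H(jω) = jωL/(R + jωL).
Step 3 — Numerator jωL = j·12.61; denominator R + jωL = 10 + j12.61.
Step 4 — H = 0.6138 + j0.4869.
Step 5 — Magnitude: |H| = 0.7835 (-2.1 dB); phase: φ = 38.4°.

|H| = 0.7835 (-2.1 dB), φ = 38.4°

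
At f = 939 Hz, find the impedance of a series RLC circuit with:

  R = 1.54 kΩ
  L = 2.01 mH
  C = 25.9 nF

Step 1 — Angular frequency: ω = 2π·f = 2π·939 = 5900 rad/s.
Step 2 — Component impedances:
  R: Z = R = 1540 Ω
  L: Z = jωL = j·5900·0.00201 = 0 + j11.86 Ω
  C: Z = 1/(jωC) = -j/(ω·C) = 0 - j6544 Ω
Step 3 — Series combination: Z_total = R + L + C = 1540 - j6532 Ω = 6711∠-76.7° Ω.

Z = 1540 - j6532 Ω = 6711∠-76.7° Ω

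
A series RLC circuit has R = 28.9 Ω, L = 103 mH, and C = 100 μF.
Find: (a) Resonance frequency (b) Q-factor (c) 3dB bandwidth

Step 1 — Resonance: ω₀ = 1/√(LC) = 1/√(0.103·0.0001) = 311.6 rad/s.
Step 2 — f₀ = ω₀/(2π) = 49.59 Hz.
Step 3 — Series Q: Q = ω₀L/R = 311.6·0.103/28.9 = 1.111.
Step 4 — Bandwidth: Δω = ω₀/Q = 280.6 rad/s; BW = Δω/(2π) = 44.66 Hz.

(a) f₀ = 49.59 Hz  (b) Q = 1.111  (c) BW = 44.66 Hz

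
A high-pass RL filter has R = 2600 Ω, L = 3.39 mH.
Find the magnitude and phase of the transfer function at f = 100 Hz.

Step 1 — Angular frequency: ω = 2π·100 = 628.3 rad/s.
Step 2 — Transfer function: H(jω) = jωL/(R + jωL).
Step 3 — Numerator jωL = j·2.13; denominator R + jωL = 2600 + j2.13.
Step 4 — H = 6.711e-07 + j0.0008192.
Step 5 — Magnitude: |H| = 0.0008192 (-61.7 dB); phase: φ = 90.0°.

|H| = 0.0008192 (-61.7 dB), φ = 90.0°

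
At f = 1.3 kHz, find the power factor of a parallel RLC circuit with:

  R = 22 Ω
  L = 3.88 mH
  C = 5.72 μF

Step 1 — Angular frequency: ω = 2π·f = 2π·1300 = 8168 rad/s.
Step 2 — Component impedances:
  R: Z = R = 22 Ω
  L: Z = jωL = j·8168·0.00388 = 0 + j31.69 Ω
  C: Z = 1/(jωC) = -j/(ω·C) = 0 - j21.4 Ω
Step 3 — Parallel combination: 1/Z_total = 1/R + 1/L + 1/C; Z_total = 19.8 - j6.606 Ω = 20.87∠-18.5° Ω.
Step 4 — Power factor: PF = cos(φ) = Re(Z)/|Z| = 19.796/20.869 = 0.9486.
Step 5 — Type: Im(Z) = -6.606 ⇒ leading (phase φ = -18.5°).

PF = 0.9486 (leading, φ = -18.5°)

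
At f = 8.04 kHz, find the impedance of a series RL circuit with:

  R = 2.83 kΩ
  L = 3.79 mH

Step 1 — Angular frequency: ω = 2π·f = 2π·8040 = 5.052e+04 rad/s.
Step 2 — Component impedances:
  R: Z = R = 2830 Ω
  L: Z = jωL = j·5.052e+04·0.00379 = 0 + j191.5 Ω
Step 3 — Series combination: Z_total = R + L = 2830 + j191.5 Ω = 2836∠3.9° Ω.

Z = 2830 + j191.5 Ω = 2836∠3.9° Ω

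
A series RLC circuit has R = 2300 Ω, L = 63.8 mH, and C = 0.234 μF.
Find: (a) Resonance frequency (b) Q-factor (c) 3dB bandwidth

Step 1 — Resonance: ω₀ = 1/√(LC) = 1/√(0.0638·2.34e-07) = 8184 rad/s.
Step 2 — f₀ = ω₀/(2π) = 1303 Hz.
Step 3 — Series Q: Q = ω₀L/R = 8184·0.0638/2300 = 0.227.
Step 4 — Bandwidth: Δω = ω₀/Q = 3.605e+04 rad/s; BW = Δω/(2π) = 5738 Hz.

(a) f₀ = 1303 Hz  (b) Q = 0.227  (c) BW = 5738 Hz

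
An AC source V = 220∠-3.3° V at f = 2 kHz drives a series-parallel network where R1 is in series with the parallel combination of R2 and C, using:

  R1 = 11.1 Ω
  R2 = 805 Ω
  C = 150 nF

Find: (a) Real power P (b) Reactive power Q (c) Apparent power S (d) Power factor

Step 1 — Angular frequency: ω = 2π·f = 2π·2000 = 1.257e+04 rad/s.
Step 2 — Component impedances:
  R1: Z = R = 11.1 Ω
  R2: Z = R = 805 Ω
  C: Z = 1/(jωC) = -j/(ω·C) = 0 - j530.5 Ω
Step 3 — Parallel branch: R2 || C = 1/(1/R2 + 1/C) = 243.8 - j369.9 Ω.
Step 4 — Series with R1: Z_total = R1 + (R2 || C) = 254.9 - j369.9 Ω = 449.2∠-55.4° Ω.
Step 5 — Source phasor: V = 220∠-3.3° V = 219.6 - j12.66 V.
Step 6 — Current: I = V / Z = 0.3007 + j0.3866 A = 0.4898∠52.1° A.
Step 7 — Complex power: S = V·I* = 61.14 - j88.73 VA.
Step 8 — Real power: P = Re(S) = 61.14 W.
Step 9 — Reactive power: Q = Im(S) = -88.73 VAR.
Step 10 — Apparent power: |S| = 107.8 VA.
Step 11 — Power factor: PF = P/|S| = 0.5674 (leading).

(a) P = 61.14 W  (b) Q = -88.73 VAR  (c) S = 107.8 VA  (d) PF = 0.5674 (leading)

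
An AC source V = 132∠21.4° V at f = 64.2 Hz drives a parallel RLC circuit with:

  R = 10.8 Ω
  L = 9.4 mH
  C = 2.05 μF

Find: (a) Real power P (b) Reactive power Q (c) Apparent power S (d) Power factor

Step 1 — Angular frequency: ω = 2π·f = 2π·64.2 = 403.4 rad/s.
Step 2 — Component impedances:
  R: Z = R = 10.8 Ω
  L: Z = jωL = j·403.4·0.0094 = 0 + j3.792 Ω
  C: Z = 1/(jωC) = -j/(ω·C) = 0 - j1209 Ω
Step 3 — Parallel combination: 1/Z_total = 1/R + 1/L + 1/C; Z_total = 1.192 + j3.384 Ω = 3.588∠70.6° Ω.
Step 4 — Source phasor: V = 132∠21.4° V = 122.9 + j48.16 V.
Step 5 — Current: I = V / Z = 24.04 - j27.85 A = 36.79∠-49.2° A.
Step 6 — Complex power: S = V·I* = 1613 + j4581 VA.
Step 7 — Real power: P = Re(S) = 1613 W.
Step 8 — Reactive power: Q = Im(S) = 4581 VAR.
Step 9 — Apparent power: |S| = 4857 VA.
Step 10 — Power factor: PF = P/|S| = 0.3322 (lagging).

(a) P = 1613 W  (b) Q = 4581 VAR  (c) S = 4857 VA  (d) PF = 0.3322 (lagging)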